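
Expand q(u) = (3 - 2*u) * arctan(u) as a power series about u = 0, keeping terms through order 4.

2*u^4/3 - u^3 - 2*u^2 + 3*u

Shift and add copies of the series according to the polynomial's terms.
q(0) = 0
q′(0) = 3
q′′(0) = -4
q′′′(0) = -6
q^(4)(0) = 16
Dividing each by k! gives the coefficients c_0, ..., c_4.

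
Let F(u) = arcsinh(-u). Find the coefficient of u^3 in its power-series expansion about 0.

c_3 = F′′′(0)/3! = 1/6.

1/6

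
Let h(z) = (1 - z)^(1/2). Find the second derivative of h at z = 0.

-1/4

From the series, [z^2] h = -1/8; multiply by 2! = 2 to get -1/4.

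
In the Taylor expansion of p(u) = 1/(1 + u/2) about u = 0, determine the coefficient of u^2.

[u^0] = 1;  [u^1] = -1/2;  [u^2] = 1/4.
So c_2 = p′′(0)/2! = 1/4.

1/4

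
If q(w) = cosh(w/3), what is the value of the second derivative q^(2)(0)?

1/9

The coefficient of w^2 in the expansion is 1/18, so q′′(0) = 2! * (1/18) = 1/9.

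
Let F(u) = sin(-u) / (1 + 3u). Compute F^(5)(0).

-9541

Take the Cauchy product of the two expansions.
From the series, [u^5] F = -9541/120; multiply by 5! = 120 to get -9541.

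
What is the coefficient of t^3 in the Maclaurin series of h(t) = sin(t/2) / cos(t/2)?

1/24

Divide the numerator series by the denominator series (power-series long division).
h(0) = 0
h′(0) = 1/2
h′′(0) = 0
h′′′(0) = 1/4
The Taylor polynomial is Σ h^(k)(0)/k! · t^k.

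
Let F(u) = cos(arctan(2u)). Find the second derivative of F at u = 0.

-4

Plug the Maclaurin series of the inner function into that of the outer and collect terms.
From the series, [u^2] F = -2; multiply by 2! = 2 to get -4.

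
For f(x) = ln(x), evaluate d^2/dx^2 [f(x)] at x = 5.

-1/25

Compute the successive derivatives at the expansion point and divide by k!.
The coefficient of (x - 5)^2 in the expansion is -1/50, so f′′(5) = 2! * (-1/50) = -1/25.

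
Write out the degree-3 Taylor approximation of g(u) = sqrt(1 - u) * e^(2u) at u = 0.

u^3/48 + 7*u^2/8 + 3*u/2 + 1

Write out both Maclaurin series and multiply, keeping only the needed powers.
g(0) = 1
g′(0) = 3/2
g′′(0) = 7/4
g′′′(0) = 1/8
Dividing each by k! gives the coefficients c_0, ..., c_3.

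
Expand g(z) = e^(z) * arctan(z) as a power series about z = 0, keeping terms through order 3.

Expand each factor separately, then convolve coefficients.
g(0) = 0
g′(0) = 1
g′′(0) = 2
g′′′(0) = 1
Dividing each by k! gives the coefficients c_0, ..., c_3.

z^3/6 + z^2 + z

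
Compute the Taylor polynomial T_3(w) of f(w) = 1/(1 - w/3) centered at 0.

w^3/27 + w^2/9 + w/3 + 1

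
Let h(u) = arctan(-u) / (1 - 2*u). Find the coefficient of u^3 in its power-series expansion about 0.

Use 1/(1 - r) = Σ r^k on the denominator, then take the Cauchy product.
h(0) = 0
h′(0) = -1
h′′(0) = -4
h′′′(0) = -22

-11/3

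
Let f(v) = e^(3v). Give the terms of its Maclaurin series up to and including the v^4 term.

f(0) = 1
f′(0) = 3
f′′(0) = 9
f′′′(0) = 27
f^(4)(0) = 81

27*v^4/8 + 9*v^3/2 + 9*v^2/2 + 3*v + 1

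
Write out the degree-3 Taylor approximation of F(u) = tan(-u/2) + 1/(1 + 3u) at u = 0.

Expand each term separately and add.
F(0) = 1
F′(0) = -7/2
F′′(0) = 18
F′′′(0) = -649/4

-649*u^3/24 + 9*u^2 - 7*u/2 + 1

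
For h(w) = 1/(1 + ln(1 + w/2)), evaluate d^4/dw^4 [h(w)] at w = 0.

11/2

Let u equal the inner series; expand the outer function in u and truncate.
The coefficient of w^4 in the expansion is 11/48, so h^(4)(0) = 4! * (11/48) = 11/2.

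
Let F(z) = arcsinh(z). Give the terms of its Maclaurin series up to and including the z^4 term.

-z^3/6 + z

F(0) = 0
F′(0) = 1
F′′(0) = 0
F′′′(0) = -1
F^(4)(0) = 0
Dividing each by k! gives the coefficients c_0, ..., c_4.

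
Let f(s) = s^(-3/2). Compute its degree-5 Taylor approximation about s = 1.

-693*(s - 1)^5/256 + 315*(s - 1)^4/128 - 35*(s - 1)^3/16 + 15*(s - 1)^2/8 - 3*(s - 1)/2 + 1

Use the known series and substitute for the argument.
f(1) = 1
f′(1) = -3/2
f′′(1) = 15/4
f′′′(1) = -105/8
f^(4)(1) = 945/16
f^(5)(1) = -10395/32
Dividing each by k! gives the coefficients c_0, ..., c_5.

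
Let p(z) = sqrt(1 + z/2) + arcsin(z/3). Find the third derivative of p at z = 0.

145/1728

Expand each term separately and add.
From the series, [z^3] p = 145/10368; multiply by 3! = 6 to get 145/1728.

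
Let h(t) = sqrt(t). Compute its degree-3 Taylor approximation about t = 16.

h(16) = 4
h′(16) = 1/8
h′′(16) = -1/256
h′′′(16) = 3/8192
Then c_k = h^(k)(16)/k! gives each Taylor coefficient.

(t - 16)^3/16384 - (t - 16)^2/512 + (t - 16)/8 + 4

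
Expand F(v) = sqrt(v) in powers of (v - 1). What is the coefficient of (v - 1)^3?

Use the known series and substitute for the argument.
So c_3 = F′′′(1)/3! = 1/16.

1/16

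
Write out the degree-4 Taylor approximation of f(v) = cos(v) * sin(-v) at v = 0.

2*v^3/3 - v

Multiply the two series term by term and collect like powers.
f(0) = 0
f′(0) = -1
f′′(0) = 0
f′′′(0) = 4
f^(4)(0) = 0
The Taylor polynomial is Σ f^(k)(0)/k! · v^k.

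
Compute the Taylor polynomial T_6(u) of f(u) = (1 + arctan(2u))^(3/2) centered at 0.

Compose series: expand the inner function first, then feed it into the outer expansion.
f(0) = 1
f′(0) = 3
f′′(0) = 3
f′′′(0) = -27
f^(4)(0) = -87
f^(5)(0) = 1347
f^(6)(0) = 7707
Dividing each by k! gives the coefficients c_0, ..., c_6.

2569*u^6/240 + 449*u^5/40 - 29*u^4/8 - 9*u^3/2 + 3*u^2/2 + 3*u + 1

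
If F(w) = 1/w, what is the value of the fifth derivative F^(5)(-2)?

-15/8

From the series, [(w + 2)^5] F = -1/64; multiply by 5! = 120 to get -15/8.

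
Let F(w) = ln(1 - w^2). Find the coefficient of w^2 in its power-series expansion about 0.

-1

Differentiate repeatedly and evaluate at the center.
F(0) = 0
F′(0) = 0
F′′(0) = -2
Dividing each by k! gives the coefficients c_0, ..., c_2.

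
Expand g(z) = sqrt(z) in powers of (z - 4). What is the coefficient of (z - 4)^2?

-1/64

Apply the Taylor formula c_k = f^(k)(a)/k!.
[(z - 4)^0] = 2;  [(z - 4)^1] = 1/4;  [(z - 4)^2] = -1/64.
So c_2 = g′′(4)/2! = -1/64.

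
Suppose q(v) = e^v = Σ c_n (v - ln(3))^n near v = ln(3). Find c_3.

c_3 = q′′′(ln(3))/3! = 1/2.

1/2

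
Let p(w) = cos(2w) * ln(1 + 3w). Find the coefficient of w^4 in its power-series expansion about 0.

-45/4

Take the Cauchy product of the two expansions.
So c_4 = p^(4)(0)/4! = -45/4.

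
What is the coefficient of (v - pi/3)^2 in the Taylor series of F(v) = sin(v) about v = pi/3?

[(v - pi/3)^0] = sqrt(3)/2;  [(v - pi/3)^1] = 1/2;  [(v - pi/3)^2] = -sqrt(3)/4.

-sqrt(3)/4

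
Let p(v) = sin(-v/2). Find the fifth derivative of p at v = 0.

-1/32

Apply the Taylor formula c_k = f^(k)(a)/k!.
From the series, [v^5] p = -1/3840; multiply by 5! = 120 to get -1/32.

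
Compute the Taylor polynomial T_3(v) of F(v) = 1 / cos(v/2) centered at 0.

Invert the denominator's series and multiply.

v^2/8 + 1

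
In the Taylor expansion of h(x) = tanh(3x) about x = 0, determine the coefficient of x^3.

Compute the successive derivatives at the expansion point and divide by k!.
[x^0] = 0;  [x^1] = 3;  [x^2] = 0;  [x^3] = -9.

-9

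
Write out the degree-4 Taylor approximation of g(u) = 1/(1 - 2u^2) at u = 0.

g(0) = 1
g′(0) = 0
g′′(0) = 4
g′′′(0) = 0
g^(4)(0) = 96

4*u^4 + 2*u^2 + 1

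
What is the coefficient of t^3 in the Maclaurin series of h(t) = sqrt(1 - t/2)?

-1/128

[t^0] = 1;  [t^1] = -1/4;  [t^2] = -1/32;  [t^3] = -1/128.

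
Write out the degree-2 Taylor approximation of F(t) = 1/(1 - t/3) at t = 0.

t^2/9 + t/3 + 1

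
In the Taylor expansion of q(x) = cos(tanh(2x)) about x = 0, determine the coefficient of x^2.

Compose series: expand the inner function first, then feed it into the outer expansion.
q(0) = 1
q′(0) = 0
q′′(0) = -4
Dividing each by k! gives the coefficients c_0, ..., c_2.

-2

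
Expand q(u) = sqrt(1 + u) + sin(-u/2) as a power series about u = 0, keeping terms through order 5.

13*u^5/480 - 5*u^4/128 + u^3/12 - u^2/8 + 1

Expand each term separately and add.
q(0) = 1
q′(0) = 0
q′′(0) = -1/4
q′′′(0) = 1/2
q^(4)(0) = -15/16
q^(5)(0) = 13/4
Dividing each by k! gives the coefficients c_0, ..., c_5.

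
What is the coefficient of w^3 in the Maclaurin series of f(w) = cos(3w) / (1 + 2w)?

1

Expand each factor separately, then convolve coefficients.
f(0) = 1
f′(0) = -2
f′′(0) = -1
f′′′(0) = 6
So c_3 = f′′′(0)/3! = 1.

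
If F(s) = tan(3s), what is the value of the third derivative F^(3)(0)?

54

From the series, [s^3] F = 9; multiply by 3! = 6 to get 54.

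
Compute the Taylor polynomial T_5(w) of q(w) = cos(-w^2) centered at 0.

q(0) = 1
q′(0) = 0
q′′(0) = 0
q′′′(0) = 0
q^(4)(0) = -12
q^(5)(0) = 0
The Taylor polynomial is Σ q^(k)(0)/k! · w^k.

1 - w^4/2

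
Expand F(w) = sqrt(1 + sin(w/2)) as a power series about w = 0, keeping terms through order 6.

-w^6/2949120 + w^5/122880 + w^4/6144 - w^3/384 - w^2/32 + w/4 + 1

Plug the Maclaurin series of the inner function into that of the outer and collect terms.
[w^0] = 1;  [w^1] = 1/4;  [w^2] = -1/32;  [w^3] = -1/384;  [w^4] = 1/6144;  [w^5] = 1/122880;  [w^6] = -1/2949120.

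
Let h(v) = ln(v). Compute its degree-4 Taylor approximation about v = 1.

[(v - 1)^0] = 0;  [(v - 1)^1] = 1;  [(v - 1)^2] = -1/2;  [(v - 1)^3] = 1/3;  [(v - 1)^4] = -1/4.

-(v - 1)^4/4 + (v - 1)^3/3 - (v - 1)^2/2 + (v - 1)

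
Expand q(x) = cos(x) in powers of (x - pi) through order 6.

(x - pi)^6/720 - (x - pi)^4/24 + (x - pi)^2/2 - 1

q(pi) = -1
q′(pi) = 0
q′′(pi) = 1
q′′′(pi) = 0
q^(4)(pi) = -1
q^(5)(pi) = 0
q^(6)(pi) = 1
Then c_k = q^(k)(pi)/k! gives each Taylor coefficient.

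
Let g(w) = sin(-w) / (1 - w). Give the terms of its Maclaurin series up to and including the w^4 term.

Expand 1/(denominator) as a geometric series and multiply by the numerator's series.
g(0) = 0
g′(0) = -1
g′′(0) = -2
g′′′(0) = -5
g^(4)(0) = -20

-5*w^4/6 - 5*w^3/6 - w^2 - w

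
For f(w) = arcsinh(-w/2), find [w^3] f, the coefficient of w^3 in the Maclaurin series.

1/48

Use the known series and substitute for the argument.
f(0) = 0
f′(0) = -1/2
f′′(0) = 0
f′′′(0) = 1/8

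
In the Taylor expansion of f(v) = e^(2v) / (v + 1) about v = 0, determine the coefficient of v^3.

Expand 1/(denominator) as a geometric series and multiply by the numerator's series.
[v^0] = 1;  [v^1] = 1;  [v^2] = 1;  [v^3] = 1/3.

1/3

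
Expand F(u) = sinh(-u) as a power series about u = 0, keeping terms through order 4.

[u^0] = 0;  [u^1] = -1;  [u^2] = 0;  [u^3] = -1/6;  [u^4] = 0.

-u^3/6 - u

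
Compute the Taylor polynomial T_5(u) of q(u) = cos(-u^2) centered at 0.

Apply the Taylor formula c_k = f^(k)(a)/k!.

1 - u^4/2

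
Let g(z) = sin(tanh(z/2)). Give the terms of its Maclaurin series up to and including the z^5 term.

37*z^5/3840 - z^3/16 + z/2

Plug the Maclaurin series of the inner function into that of the outer and collect terms.
[z^0] = 0;  [z^1] = 1/2;  [z^2] = 0;  [z^3] = -1/16;  [z^4] = 0;  [z^5] = 37/3840.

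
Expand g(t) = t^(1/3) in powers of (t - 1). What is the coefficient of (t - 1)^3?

5/81

[(t - 1)^0] = 1;  [(t - 1)^1] = 1/3;  [(t - 1)^2] = -1/9;  [(t - 1)^3] = 5/81.
So c_3 = g′′′(1)/3! = 5/81.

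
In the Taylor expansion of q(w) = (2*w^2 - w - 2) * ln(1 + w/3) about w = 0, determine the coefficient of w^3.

113/162

Shift and add copies of the series according to the polynomial's terms.
So c_3 = q′′′(0)/3! = 113/162.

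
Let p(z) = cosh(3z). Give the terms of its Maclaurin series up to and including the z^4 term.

27*z^4/8 + 9*z^2/2 + 1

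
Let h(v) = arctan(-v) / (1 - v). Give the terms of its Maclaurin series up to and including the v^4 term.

-2*v^4/3 - 2*v^3/3 - v^2 - v

Expand each factor separately, then convolve coefficients.
h(0) = 0
h′(0) = -1
h′′(0) = -2
h′′′(0) = -4
h^(4)(0) = -16
Then c_k = h^(k)(0)/k! gives each Taylor coefficient.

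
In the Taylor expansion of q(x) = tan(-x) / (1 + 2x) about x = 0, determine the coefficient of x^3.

Multiply the two series term by term and collect like powers.

-13/3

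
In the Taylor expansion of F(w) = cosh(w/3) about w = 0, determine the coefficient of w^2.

F(0) = 1
F′(0) = 0
F′′(0) = 1/9

1/18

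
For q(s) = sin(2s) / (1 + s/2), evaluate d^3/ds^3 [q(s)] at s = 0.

Take the Cauchy product of the two expansions.
The coefficient of s^3 in the expansion is -5/6, so q′′′(0) = 3! * (-5/6) = -5.

-5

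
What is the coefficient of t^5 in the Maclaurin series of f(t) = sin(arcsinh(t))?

1/6

Substitute the inner expansion into the outer series and collect powers.
So c_5 = f^(5)(0)/5! = 1/6.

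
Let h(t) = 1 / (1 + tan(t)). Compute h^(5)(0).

Write 1/(1+u) = 1 - u + u^2 - u^3 + ... and substitute the series for u.
From the series, [t^5] h = -32/15; multiply by 5! = 120 to get -256.

-256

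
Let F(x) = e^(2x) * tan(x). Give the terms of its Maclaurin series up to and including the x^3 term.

7*x^3/3 + 2*x^2 + x

Write out both Maclaurin series and multiply, keeping only the needed powers.
F(0) = 0
F′(0) = 1
F′′(0) = 4
F′′′(0) = 14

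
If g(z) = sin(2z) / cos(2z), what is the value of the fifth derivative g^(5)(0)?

512

Write the quotient as an unknown series and match coefficients against numerator = denominator · series.
The coefficient of z^5 in the expansion is 64/15, so g^(5)(0) = 5! * (64/15) = 512.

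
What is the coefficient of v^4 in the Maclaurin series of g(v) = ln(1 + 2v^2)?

-2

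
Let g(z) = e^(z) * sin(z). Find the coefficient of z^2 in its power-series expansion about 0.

Take the Cauchy product of the two expansions.

1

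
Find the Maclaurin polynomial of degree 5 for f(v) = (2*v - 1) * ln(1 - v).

Shift and add copies of the series according to the polynomial's terms.
f(0) = 0
f′(0) = 1
f′′(0) = -3
f′′′(0) = -4
f^(4)(0) = -10
f^(5)(0) = -36

-3*v^5/10 - 5*v^4/12 - 2*v^3/3 - 3*v^2/2 + v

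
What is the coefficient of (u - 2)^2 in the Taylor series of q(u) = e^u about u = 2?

e^(2)/2

q(2) = e^(2)
q′(2) = e^(2)
q′′(2) = e^(2)
So c_2 = q′′(2)/2! = e^(2)/2.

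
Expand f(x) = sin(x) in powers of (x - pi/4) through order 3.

-sqrt(2)*(x - pi/4)^3/12 - sqrt(2)*(x - pi/4)^2/4 + sqrt(2)*(x - pi/4)/2 + sqrt(2)/2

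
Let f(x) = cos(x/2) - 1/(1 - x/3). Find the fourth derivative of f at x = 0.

-101/432

Combine the two series term by term.
From the series, [x^4] f = -101/10368; multiply by 4! = 24 to get -101/432.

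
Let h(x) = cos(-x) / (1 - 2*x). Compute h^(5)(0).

3370

Expand 1/(denominator) as a geometric series and multiply by the numerator's series.
The coefficient of x^5 in the expansion is 337/12, so h^(5)(0) = 5! * (337/12) = 3370.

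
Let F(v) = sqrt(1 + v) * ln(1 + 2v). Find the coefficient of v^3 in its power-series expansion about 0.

Expand each factor separately, then convolve coefficients.
F(0) = 0
F′(0) = 2
F′′(0) = -2
F′′′(0) = 17/2
Then c_k = F^(k)(0)/k! gives each Taylor coefficient.

17/12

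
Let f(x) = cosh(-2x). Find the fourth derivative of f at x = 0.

16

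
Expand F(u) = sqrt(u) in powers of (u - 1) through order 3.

F(1) = 1
F′(1) = 1/2
F′′(1) = -1/4
F′′′(1) = 3/8
Then c_k = F^(k)(1)/k! gives each Taylor coefficient.

(u - 1)^3/16 - (u - 1)^2/8 + (u - 1)/2 + 1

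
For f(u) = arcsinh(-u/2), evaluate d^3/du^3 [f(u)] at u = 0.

The coefficient of u^3 in the expansion is 1/48, so f′′′(0) = 3! * (1/48) = 1/8.

1/8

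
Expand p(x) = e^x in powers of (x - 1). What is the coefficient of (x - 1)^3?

e/6

p(1) = e
p′(1) = e
p′′(1) = e
p′′′(1) = e
So c_3 = p′′′(1)/3! = e/6.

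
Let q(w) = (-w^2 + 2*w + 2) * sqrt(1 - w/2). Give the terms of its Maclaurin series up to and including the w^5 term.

Distribute the polynomial across the series and collect like powers.
q(0) = 2
q′(0) = 3/2
q′′(0) = -25/8
q′′′(0) = 33/32
q^(4)(0) = 33/128
q^(5)(0) = 75/512
The Taylor polynomial is Σ q^(k)(0)/k! · w^k.

5*w^5/4096 + 11*w^4/1024 + 11*w^3/64 - 25*w^2/16 + 3*w/2 + 2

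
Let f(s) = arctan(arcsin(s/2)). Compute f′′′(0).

-1/8

Plug the Maclaurin series of the inner function into that of the outer and collect terms.
The coefficient of s^3 in the expansion is -1/48, so f′′′(0) = 3! * (-1/48) = -1/8.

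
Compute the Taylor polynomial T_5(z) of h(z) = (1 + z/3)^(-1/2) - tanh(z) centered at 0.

Expand each term separately and add.
h(0) = 1
h′(0) = -7/6
h′′(0) = 1/12
h′′′(0) = 139/72
h^(4)(0) = 35/432
h^(5)(0) = -4643/288
The Taylor polynomial is Σ h^(k)(0)/k! · z^k.

-4643*z^5/34560 + 35*z^4/10368 + 139*z^3/432 + z^2/24 - 7*z/6 + 1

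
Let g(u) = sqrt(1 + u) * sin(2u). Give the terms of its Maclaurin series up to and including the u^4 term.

-13*u^4/24 - 19*u^3/12 + u^2 + 2*u

Write out both Maclaurin series and multiply, keeping only the needed powers.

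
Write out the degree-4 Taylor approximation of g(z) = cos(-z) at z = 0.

g(0) = 1
g′(0) = 0
g′′(0) = -1
g′′′(0) = 0
g^(4)(0) = 1

z^4/24 - z^2/2 + 1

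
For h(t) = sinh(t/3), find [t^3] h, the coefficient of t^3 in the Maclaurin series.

Use the known series and substitute for the argument.
h(0) = 0
h′(0) = 1/3
h′′(0) = 0
h′′′(0) = 1/27
So c_3 = h′′′(0)/3! = 1/162.

1/162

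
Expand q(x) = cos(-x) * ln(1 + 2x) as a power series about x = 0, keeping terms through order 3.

5*x^3/3 - 2*x^2 + 2*x

Multiply the two series term by term and collect like powers.
q(0) = 0
q′(0) = 2
q′′(0) = -4
q′′′(0) = 10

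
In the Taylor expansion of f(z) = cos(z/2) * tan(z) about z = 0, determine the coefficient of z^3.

5/24

Write out both Maclaurin series and multiply, keeping only the needed powers.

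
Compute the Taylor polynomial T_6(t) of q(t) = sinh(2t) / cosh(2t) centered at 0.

64*t^5/15 - 8*t^3/3 + 2*t

Write the quotient as an unknown series and match coefficients against numerator = denominator · series.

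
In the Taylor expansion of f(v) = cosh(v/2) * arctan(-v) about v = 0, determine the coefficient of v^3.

Multiply the two series term by term and collect like powers.

5/24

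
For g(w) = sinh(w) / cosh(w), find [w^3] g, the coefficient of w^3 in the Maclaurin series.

Divide the numerator series by the denominator series (power-series long division).
[w^0] = 0;  [w^1] = 1;  [w^2] = 0;  [w^3] = -1/3.
So c_3 = g′′′(0)/3! = -1/3.

-1/3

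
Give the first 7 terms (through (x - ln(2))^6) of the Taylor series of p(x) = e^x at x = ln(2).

[(x - ln(2))^0] = 2;  [(x - ln(2))^1] = 2;  [(x - ln(2))^2] = 1;  [(x - ln(2))^3] = 1/3;  [(x - ln(2))^4] = 1/12;  [(x - ln(2))^5] = 1/60;  [(x - ln(2))^6] = 1/360.

(x - ln(2))^6/360 + (x - ln(2))^5/60 + (x - ln(2))^4/12 + (x - ln(2))^3/3 + (x - ln(2))^2 + 2*(x - ln(2)) + 2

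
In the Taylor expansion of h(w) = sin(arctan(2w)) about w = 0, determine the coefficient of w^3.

Plug the Maclaurin series of the inner function into that of the outer and collect terms.

-4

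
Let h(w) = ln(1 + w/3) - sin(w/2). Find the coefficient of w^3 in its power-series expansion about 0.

43/1296

Add the two expansions coefficient-wise.
[w^0] = 0;  [w^1] = -1/6;  [w^2] = -1/18;  [w^3] = 43/1296.
So c_3 = h′′′(0)/3! = 43/1296.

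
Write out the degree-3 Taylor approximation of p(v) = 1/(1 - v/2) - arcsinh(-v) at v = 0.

Combine the two series term by term.
p(0) = 1
p′(0) = 3/2
p′′(0) = 1/2
p′′′(0) = -1/4

-v^3/24 + v^2/4 + 3*v/2 + 1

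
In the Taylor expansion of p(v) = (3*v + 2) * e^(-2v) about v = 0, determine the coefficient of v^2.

-2

Shift and add copies of the series according to the polynomial's terms.
p(0) = 2
p′(0) = -1
p′′(0) = -4
The Taylor polynomial is Σ p^(k)(0)/k! · v^k.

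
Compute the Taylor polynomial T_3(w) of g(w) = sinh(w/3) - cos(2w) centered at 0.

Combine the two series term by term.
g(0) = -1
g′(0) = 1/3
g′′(0) = 4
g′′′(0) = 1/27
Then c_k = g^(k)(0)/k! gives each Taylor coefficient.

w^3/162 + 2*w^2 + w/3 - 1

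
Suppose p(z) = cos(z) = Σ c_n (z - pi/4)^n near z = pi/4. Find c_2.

Compute the successive derivatives at the expansion point and divide by k!.
p(pi/4) = sqrt(2)/2
p′(pi/4) = -sqrt(2)/2
p′′(pi/4) = -sqrt(2)/2
So c_2 = p′′(pi/4)/2! = -sqrt(2)/4.

-sqrt(2)/4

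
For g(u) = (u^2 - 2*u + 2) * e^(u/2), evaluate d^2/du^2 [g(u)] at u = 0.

1/2

Multiply each power in the prefactor through the base expansion.
From the series, [u^2] g = 1/4; multiply by 2! = 2 to get 1/2.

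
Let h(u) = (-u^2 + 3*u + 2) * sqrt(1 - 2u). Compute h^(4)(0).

-54

Distribute the polynomial across the series and collect like powers.
The coefficient of u^4 in the expansion is -9/4, so h^(4)(0) = 4! * (-9/4) = -54.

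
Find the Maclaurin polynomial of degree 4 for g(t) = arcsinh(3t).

-9*t^3/2 + 3*t

Compute the successive derivatives at the expansion point and divide by k!.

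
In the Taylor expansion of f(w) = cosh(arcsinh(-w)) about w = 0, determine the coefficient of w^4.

Plug the Maclaurin series of the inner function into that of the outer and collect terms.
So c_4 = f^(4)(0)/4! = -1/8.

-1/8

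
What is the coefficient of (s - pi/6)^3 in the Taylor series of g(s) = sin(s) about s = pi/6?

Compute the successive derivatives at the expansion point and divide by k!.
[(s - pi/6)^0] = 1/2;  [(s - pi/6)^1] = sqrt(3)/2;  [(s - pi/6)^2] = -1/4;  [(s - pi/6)^3] = -sqrt(3)/12.

-sqrt(3)/12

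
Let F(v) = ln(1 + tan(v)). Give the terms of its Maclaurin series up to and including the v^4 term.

Compose series: expand the inner function first, then feed it into the outer expansion.
F(0) = 0
F′(0) = 1
F′′(0) = -1
F′′′(0) = 4
F^(4)(0) = -14

-7*v^4/12 + 2*v^3/3 - v^2/2 + v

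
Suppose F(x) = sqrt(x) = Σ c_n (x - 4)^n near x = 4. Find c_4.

F(4) = 2
F′(4) = 1/4
F′′(4) = -1/32
F′′′(4) = 3/256
F^(4)(4) = -15/2048

-5/16384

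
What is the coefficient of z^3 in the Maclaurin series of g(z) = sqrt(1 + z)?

1/16

g(0) = 1
g′(0) = 1/2
g′′(0) = -1/4
g′′′(0) = 3/8
So c_3 = g′′′(0)/3! = 1/16.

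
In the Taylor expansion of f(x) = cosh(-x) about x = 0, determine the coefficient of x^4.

1/24

Use the known series and substitute for the argument.
f(0) = 1
f′(0) = 0
f′′(0) = 1
f′′′(0) = 0
f^(4)(0) = 1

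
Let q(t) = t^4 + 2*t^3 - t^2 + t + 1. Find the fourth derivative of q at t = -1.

24

Use the known series and substitute for the argument.
From the series, [(t + 1)^4] q = 1; multiply by 4! = 24 to get 24.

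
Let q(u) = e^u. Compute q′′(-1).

e^(-1)

The coefficient of (u + 1)^2 in the expansion is e^(-1)/2, so q′′(-1) = 2! * (e^(-1)/2) = e^(-1).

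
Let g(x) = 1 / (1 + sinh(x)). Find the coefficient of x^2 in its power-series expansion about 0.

Use the geometric series for the reciprocal, then substitute.
g(0) = 1
g′(0) = -1
g′′(0) = 2
So c_2 = g′′(0)/2! = 1.

1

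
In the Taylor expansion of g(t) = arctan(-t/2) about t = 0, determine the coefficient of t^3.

1/24

g(0) = 0
g′(0) = -1/2
g′′(0) = 0
g′′′(0) = 1/4
Then c_k = g^(k)(0)/k! gives each Taylor coefficient.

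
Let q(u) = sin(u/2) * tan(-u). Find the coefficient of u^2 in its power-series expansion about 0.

Expand each factor separately, then convolve coefficients.
q(0) = 0
q′(0) = 0
q′′(0) = -1

-1/2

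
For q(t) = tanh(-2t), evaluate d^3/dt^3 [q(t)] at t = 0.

From the series, [t^3] q = 8/3; multiply by 3! = 6 to get 16.

16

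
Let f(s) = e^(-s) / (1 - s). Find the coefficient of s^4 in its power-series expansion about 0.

3/8

Take the Cauchy product of the two expansions.
f(0) = 1
f′(0) = 0
f′′(0) = 1
f′′′(0) = 2
f^(4)(0) = 9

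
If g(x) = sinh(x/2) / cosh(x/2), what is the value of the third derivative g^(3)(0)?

-1/4

Invert the denominator's series and multiply.
The coefficient of x^3 in the expansion is -1/24, so g′′′(0) = 3! * (-1/24) = -1/4.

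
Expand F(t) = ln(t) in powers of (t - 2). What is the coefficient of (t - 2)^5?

1/160

[(t - 2)^0] = ln(2);  [(t - 2)^1] = 1/2;  [(t - 2)^2] = -1/8;  [(t - 2)^3] = 1/24;  [(t - 2)^4] = -1/64;  [(t - 2)^5] = 1/160.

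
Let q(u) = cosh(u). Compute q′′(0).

1

The coefficient of u^2 in the expansion is 1/2, so q′′(0) = 2! * (1/2) = 1.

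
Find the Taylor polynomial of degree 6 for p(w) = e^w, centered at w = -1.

(w + 1)^6*e^(-1)/720 + (w + 1)^5*e^(-1)/120 + (w + 1)^4*e^(-1)/24 + (w + 1)^3*e^(-1)/6 + (w + 1)^2*e^(-1)/2 + (w + 1)*e^(-1) + e^(-1)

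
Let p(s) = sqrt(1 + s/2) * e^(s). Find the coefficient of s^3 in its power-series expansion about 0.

Expand each factor separately, then convolve coefficients.
p(0) = 1
p′(0) = 5/4
p′′(0) = 23/16
p′′′(0) = 103/64
So c_3 = p′′′(0)/3! = 103/384.

103/384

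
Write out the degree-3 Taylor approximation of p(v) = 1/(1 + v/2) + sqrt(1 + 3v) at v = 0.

Add the two expansions coefficient-wise.
[v^0] = 2;  [v^1] = 1;  [v^2] = -7/8;  [v^3] = 25/16.

25*v^3/16 - 7*v^2/8 + v + 2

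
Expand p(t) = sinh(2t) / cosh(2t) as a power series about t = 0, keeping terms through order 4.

Invert the denominator's series and multiply.
p(0) = 0
p′(0) = 2
p′′(0) = 0
p′′′(0) = -16
p^(4)(0) = 0
Then c_k = p^(k)(0)/k! gives each Taylor coefficient.

-8*t^3/3 + 2*t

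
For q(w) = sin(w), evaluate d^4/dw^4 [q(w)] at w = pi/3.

Use the known series and substitute for the argument.
The coefficient of (w - pi/3)^4 in the expansion is sqrt(3)/48, so q^(4)(pi/3) = 4! * (sqrt(3)/48) = sqrt(3)/2.

sqrt(3)/2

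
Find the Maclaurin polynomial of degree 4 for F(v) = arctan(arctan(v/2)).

-v^3/12 + v/2

Compose series: expand the inner function first, then feed it into the outer expansion.
[v^0] = 0;  [v^1] = 1/2;  [v^2] = 0;  [v^3] = -1/12;  [v^4] = 0.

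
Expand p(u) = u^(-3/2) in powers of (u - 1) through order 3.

-35*(u - 1)^3/16 + 15*(u - 1)^2/8 - 3*(u - 1)/2 + 1

Apply the Taylor formula c_k = f^(k)(a)/k!.
p(1) = 1
p′(1) = -3/2
p′′(1) = 15/4
p′′′(1) = -105/8
Dividing each by k! gives the coefficients c_0, ..., c_3.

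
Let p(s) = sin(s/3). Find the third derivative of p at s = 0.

Compute the successive derivatives at the expansion point and divide by k!.
From the series, [s^3] p = -1/162; multiply by 3! = 6 to get -1/27.

-1/27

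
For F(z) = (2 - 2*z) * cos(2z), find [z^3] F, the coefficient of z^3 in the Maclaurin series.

Shift and add copies of the series according to the polynomial's terms.
F(0) = 2
F′(0) = -2
F′′(0) = -8
F′′′(0) = 24
The Taylor polynomial is Σ F^(k)(0)/k! · z^k.

4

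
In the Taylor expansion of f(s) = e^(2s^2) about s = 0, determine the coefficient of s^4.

c_4 = f^(4)(0)/4! = 2.

2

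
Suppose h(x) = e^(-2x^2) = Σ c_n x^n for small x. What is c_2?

[x^0] = 1;  [x^1] = 0;  [x^2] = -2.

-2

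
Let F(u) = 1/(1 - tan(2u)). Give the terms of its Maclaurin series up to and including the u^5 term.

1024*u^5/15 + 80*u^4/3 + 32*u^3/3 + 4*u^2 + 2*u + 1

Substitute the inner expansion into the outer series and collect powers.
F(0) = 1
F′(0) = 2
F′′(0) = 8
F′′′(0) = 64
F^(4)(0) = 640
F^(5)(0) = 8192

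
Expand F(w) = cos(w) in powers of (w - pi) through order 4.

[(w - pi)^0] = -1;  [(w - pi)^1] = 0;  [(w - pi)^2] = 1/2;  [(w - pi)^3] = 0;  [(w - pi)^4] = -1/24.

-(w - pi)^4/24 + (w - pi)^2/2 - 1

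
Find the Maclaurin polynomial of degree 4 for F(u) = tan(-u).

-u^3/3 - u

F(0) = 0
F′(0) = -1
F′′(0) = 0
F′′′(0) = -2
F^(4)(0) = 0
The Taylor polynomial is Σ F^(k)(0)/k! · u^k.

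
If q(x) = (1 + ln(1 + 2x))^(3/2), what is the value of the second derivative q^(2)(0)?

Let u equal the inner series; expand the outer function in u and truncate.
From the series, [x^2] q = -3/2; multiply by 2! = 2 to get -3.

-3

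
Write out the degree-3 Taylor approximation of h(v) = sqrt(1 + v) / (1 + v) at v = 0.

-5*v^3/16 + 3*v^2/8 - v/2 + 1

Expand each factor separately, then convolve coefficients.
[v^0] = 1;  [v^1] = -1/2;  [v^2] = 3/8;  [v^3] = -5/16.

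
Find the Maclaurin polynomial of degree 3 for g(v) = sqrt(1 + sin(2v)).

-v^3/6 - v^2/2 + v + 1

Substitute the inner expansion into the outer series and collect powers.
g(0) = 1
g′(0) = 1
g′′(0) = -1
g′′′(0) = -1
Dividing each by k! gives the coefficients c_0, ..., c_3.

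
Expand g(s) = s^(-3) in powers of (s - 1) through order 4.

15*(s - 1)^4 - 10*(s - 1)^3 + 6*(s - 1)^2 - 3*(s - 1) + 1

[(s - 1)^0] = 1;  [(s - 1)^1] = -3;  [(s - 1)^2] = 6;  [(s - 1)^3] = -10;  [(s - 1)^4] = 15.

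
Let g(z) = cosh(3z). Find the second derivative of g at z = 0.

9

Use the known series and substitute for the argument.
The coefficient of z^2 in the expansion is 9/2, so g′′(0) = 2! * (9/2) = 9.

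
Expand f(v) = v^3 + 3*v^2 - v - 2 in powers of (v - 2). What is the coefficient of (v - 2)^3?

[(v - 2)^0] = 16;  [(v - 2)^1] = 23;  [(v - 2)^2] = 9;  [(v - 2)^3] = 1.

1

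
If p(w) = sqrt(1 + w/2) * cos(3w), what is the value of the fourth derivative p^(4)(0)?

Expand each factor separately, then convolve coefficients.
The coefficient of w^4 in the expansion is 7195/2048, so p^(4)(0) = 4! * (7195/2048) = 21585/256.

21585/256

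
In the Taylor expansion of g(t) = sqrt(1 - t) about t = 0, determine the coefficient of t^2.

-1/8

Differentiate repeatedly and evaluate at the center.
[t^0] = 1;  [t^1] = -1/2;  [t^2] = -1/8.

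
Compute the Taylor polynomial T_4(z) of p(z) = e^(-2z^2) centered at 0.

2*z^4 - 2*z^2 + 1

[z^0] = 1;  [z^1] = 0;  [z^2] = -2;  [z^3] = 0;  [z^4] = 2.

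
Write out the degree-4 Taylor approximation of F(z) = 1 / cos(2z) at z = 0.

10*z^4/3 + 2*z^2 + 1

Invert the denominator's series and multiply.
F(0) = 1
F′(0) = 0
F′′(0) = 4
F′′′(0) = 0
F^(4)(0) = 80
The Taylor polynomial is Σ F^(k)(0)/k! · z^k.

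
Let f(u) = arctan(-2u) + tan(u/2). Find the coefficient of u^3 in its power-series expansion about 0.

65/24

Add the two expansions coefficient-wise.
[u^0] = 0;  [u^1] = -3/2;  [u^2] = 0;  [u^3] = 65/24.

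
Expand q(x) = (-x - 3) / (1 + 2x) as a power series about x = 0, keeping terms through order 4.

-40*x^4 + 20*x^3 - 10*x^2 + 5*x - 3

Multiply each power in the prefactor through the base expansion.
q(0) = -3
q′(0) = 5
q′′(0) = -20
q′′′(0) = 120
q^(4)(0) = -960
The Taylor polynomial is Σ q^(k)(0)/k! · x^k.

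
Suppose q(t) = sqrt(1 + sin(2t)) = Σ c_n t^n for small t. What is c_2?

-1/2

Let u equal the inner series; expand the outer function in u and truncate.
q(0) = 1
q′(0) = 1
q′′(0) = -1
So c_2 = q′′(0)/2! = -1/2.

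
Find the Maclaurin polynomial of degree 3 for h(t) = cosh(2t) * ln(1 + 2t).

Expand each factor separately, then convolve coefficients.
h(0) = 0
h′(0) = 2
h′′(0) = -4
h′′′(0) = 40

20*t^3/3 - 2*t^2 + 2*t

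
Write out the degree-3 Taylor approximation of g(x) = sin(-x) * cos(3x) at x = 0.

14*x^3/3 - x

Take the Cauchy product of the two expansions.
[x^0] = 0;  [x^1] = -1;  [x^2] = 0;  [x^3] = 14/3.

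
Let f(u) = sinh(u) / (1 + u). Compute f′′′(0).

7

Take the Cauchy product of the two expansions.
The coefficient of u^3 in the expansion is 7/6, so f′′′(0) = 3! * (7/6) = 7.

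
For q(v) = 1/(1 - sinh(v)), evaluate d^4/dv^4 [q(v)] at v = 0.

Let u equal the inner series; expand the outer function in u and truncate.
The coefficient of v^4 in the expansion is 4/3, so q^(4)(0) = 4! * (4/3) = 32.

32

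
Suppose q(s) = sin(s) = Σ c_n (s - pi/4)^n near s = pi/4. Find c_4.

sqrt(2)/48

c_4 = q^(4)(pi/4)/4! = sqrt(2)/48.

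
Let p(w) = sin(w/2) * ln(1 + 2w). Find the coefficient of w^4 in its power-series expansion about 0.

Multiply the two series term by term and collect like powers.
p(0) = 0
p′(0) = 0
p′′(0) = 2
p′′′(0) = -6
p^(4)(0) = 31
So c_4 = p^(4)(0)/4! = 31/24.

31/24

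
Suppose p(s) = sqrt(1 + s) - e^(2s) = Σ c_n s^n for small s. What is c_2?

Combine the two series term by term.
[s^0] = 0;  [s^1] = -3/2;  [s^2] = -17/8.
So c_2 = p′′(0)/2! = -17/8.

-17/8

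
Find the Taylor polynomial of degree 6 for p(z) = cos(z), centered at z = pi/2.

-(z - pi/2)^5/120 + (z - pi/2)^3/6 - (z - pi/2)

Compute the successive derivatives at the expansion point and divide by k!.
[(z - pi/2)^0] = 0;  [(z - pi/2)^1] = -1;  [(z - pi/2)^2] = 0;  [(z - pi/2)^3] = 1/6;  [(z - pi/2)^4] = 0;  [(z - pi/2)^5] = -1/120;  [(z - pi/2)^6] = 0.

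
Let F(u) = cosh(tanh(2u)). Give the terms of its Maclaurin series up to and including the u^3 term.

Substitute the inner expansion into the outer series and collect powers.
[u^0] = 1;  [u^1] = 0;  [u^2] = 2;  [u^3] = 0.

2*u^2 + 1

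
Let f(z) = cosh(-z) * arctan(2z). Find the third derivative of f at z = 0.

Write out both Maclaurin series and multiply, keeping only the needed powers.
The coefficient of z^3 in the expansion is -5/3, so f′′′(0) = 3! * (-5/3) = -10.

-10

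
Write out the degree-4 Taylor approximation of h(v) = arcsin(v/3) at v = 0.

v^3/162 + v/3

Compute the successive derivatives at the expansion point and divide by k!.
[v^0] = 0;  [v^1] = 1/3;  [v^2] = 0;  [v^3] = 1/162;  [v^4] = 0.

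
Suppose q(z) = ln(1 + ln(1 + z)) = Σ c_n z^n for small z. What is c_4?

Plug the Maclaurin series of the inner function into that of the outer and collect terms.
q(0) = 0
q′(0) = 1
q′′(0) = -2
q′′′(0) = 7
q^(4)(0) = -35

-35/24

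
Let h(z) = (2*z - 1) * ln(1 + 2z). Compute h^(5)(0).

Shift and add copies of the series according to the polynomial's terms.
The coefficient of z^5 in the expansion is -72/5, so h^(5)(0) = 5! * (-72/5) = -1728.

-1728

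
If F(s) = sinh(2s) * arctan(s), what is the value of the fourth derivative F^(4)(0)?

Multiply the two series term by term and collect like powers.
The coefficient of s^4 in the expansion is 2/3, so F^(4)(0) = 4! * (2/3) = 16.

16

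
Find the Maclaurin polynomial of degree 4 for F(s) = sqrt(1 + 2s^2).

F(0) = 1
F′(0) = 0
F′′(0) = 2
F′′′(0) = 0
F^(4)(0) = -12
The Taylor polynomial is Σ F^(k)(0)/k! · s^k.

-s^4/2 + s^2 + 1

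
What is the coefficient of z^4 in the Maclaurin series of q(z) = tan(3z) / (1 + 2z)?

-42

Expand each factor separately, then convolve coefficients.
q(0) = 0
q′(0) = 3
q′′(0) = -12
q′′′(0) = 126
q^(4)(0) = -1008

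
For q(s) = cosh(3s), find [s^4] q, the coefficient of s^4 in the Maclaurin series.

Differentiate repeatedly and evaluate at the center.
q(0) = 1
q′(0) = 0
q′′(0) = 9
q′′′(0) = 0
q^(4)(0) = 81
Dividing each by k! gives the coefficients c_0, ..., c_4.

27/8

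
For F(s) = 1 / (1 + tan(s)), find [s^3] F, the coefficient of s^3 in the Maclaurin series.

Expand as Σ (-1)^k u^k with u equal to the inner function's series.
F(0) = 1
F′(0) = -1
F′′(0) = 2
F′′′(0) = -8
So c_3 = F′′′(0)/3! = -4/3.

-4/3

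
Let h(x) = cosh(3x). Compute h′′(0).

9

From the series, [x^2] h = 9/2; multiply by 2! = 2 to get 9.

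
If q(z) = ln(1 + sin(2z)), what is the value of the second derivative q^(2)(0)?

-4

Compose series: expand the inner function first, then feed it into the outer expansion.
The coefficient of z^2 in the expansion is -2, so q′′(0) = 2! * (-2) = -4.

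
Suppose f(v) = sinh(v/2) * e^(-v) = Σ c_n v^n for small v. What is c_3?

13/48

Multiply the two series term by term and collect like powers.
f(0) = 0
f′(0) = 1/2
f′′(0) = -1
f′′′(0) = 13/8
The Taylor polynomial is Σ f^(k)(0)/k! · v^k.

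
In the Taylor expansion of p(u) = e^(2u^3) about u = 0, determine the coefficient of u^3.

2

p(0) = 1
p′(0) = 0
p′′(0) = 0
p′′′(0) = 12
Then c_k = p^(k)(0)/k! gives each Taylor coefficient.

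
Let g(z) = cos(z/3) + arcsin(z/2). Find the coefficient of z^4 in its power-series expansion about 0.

1/1944

Expand each term separately and add.
[z^0] = 1;  [z^1] = 1/2;  [z^2] = -1/18;  [z^3] = 1/48;  [z^4] = 1/1944.
So c_4 = g^(4)(0)/4! = 1/1944.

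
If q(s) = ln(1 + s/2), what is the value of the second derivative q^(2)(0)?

-1/4

The coefficient of s^2 in the expansion is -1/8, so q′′(0) = 2! * (-1/8) = -1/4.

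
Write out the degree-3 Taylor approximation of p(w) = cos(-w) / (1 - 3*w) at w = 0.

51*w^3/2 + 17*w^2/2 + 3*w + 1

Expand 1/(denominator) as a geometric series and multiply by the numerator's series.
p(0) = 1
p′(0) = 3
p′′(0) = 17
p′′′(0) = 153
Then c_k = p^(k)(0)/k! gives each Taylor coefficient.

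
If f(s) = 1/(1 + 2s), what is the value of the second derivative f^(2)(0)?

8

The coefficient of s^2 in the expansion is 4, so f′′(0) = 2! * (4) = 8.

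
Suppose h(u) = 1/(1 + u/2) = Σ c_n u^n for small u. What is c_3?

h(0) = 1
h′(0) = -1/2
h′′(0) = 1/2
h′′′(0) = -3/4
So c_3 = h′′′(0)/3! = -1/8.

-1/8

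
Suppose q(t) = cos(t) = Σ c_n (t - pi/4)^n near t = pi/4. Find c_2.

-sqrt(2)/4

c_2 = q′′(pi/4)/2! = -sqrt(2)/4.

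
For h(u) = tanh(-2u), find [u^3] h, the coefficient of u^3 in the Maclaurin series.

8/3

h(0) = 0
h′(0) = -2
h′′(0) = 0
h′′′(0) = 16
So c_3 = h′′′(0)/3! = 8/3.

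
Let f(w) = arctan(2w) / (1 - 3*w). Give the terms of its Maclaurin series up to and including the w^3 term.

Multiply the numerator's expansion by the denominator's geometric series.
f(0) = 0
f′(0) = 2
f′′(0) = 12
f′′′(0) = 92
Then c_k = f^(k)(0)/k! gives each Taylor coefficient.

46*w^3/3 + 6*w^2 + 2*w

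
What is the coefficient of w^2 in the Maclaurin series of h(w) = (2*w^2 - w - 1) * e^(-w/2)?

Multiply each power in the prefactor through the base expansion.
h(0) = -1
h′(0) = -1/2
h′′(0) = 19/4

19/8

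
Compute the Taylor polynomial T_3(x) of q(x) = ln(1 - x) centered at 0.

-x^3/3 - x^2/2 - x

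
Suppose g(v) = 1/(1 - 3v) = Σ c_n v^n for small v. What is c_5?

243

Differentiate repeatedly and evaluate at the center.
So c_5 = g^(5)(0)/5! = 243.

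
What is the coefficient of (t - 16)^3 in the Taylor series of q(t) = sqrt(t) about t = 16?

1/16384

Differentiate repeatedly and evaluate at the center.
[(t - 16)^0] = 4;  [(t - 16)^1] = 1/8;  [(t - 16)^2] = -1/512;  [(t - 16)^3] = 1/16384.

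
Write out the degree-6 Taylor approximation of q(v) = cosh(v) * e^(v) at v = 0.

2*v^6/45 + 2*v^5/15 + v^4/3 + 2*v^3/3 + v^2 + v + 1

Multiply the two series term by term and collect like powers.
q(0) = 1
q′(0) = 1
q′′(0) = 2
q′′′(0) = 4
q^(4)(0) = 8
q^(5)(0) = 16
q^(6)(0) = 32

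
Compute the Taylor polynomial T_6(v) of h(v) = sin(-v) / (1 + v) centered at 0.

Take the Cauchy product of the two expansions.
h(0) = 0
h′(0) = -1
h′′(0) = 2
h′′′(0) = -5
h^(4)(0) = 20
h^(5)(0) = -101
h^(6)(0) = 606

101*v^6/120 - 101*v^5/120 + 5*v^4/6 - 5*v^3/6 + v^2 - v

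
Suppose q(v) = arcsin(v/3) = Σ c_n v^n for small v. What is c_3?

c_3 = q′′′(0)/3! = 1/162.

1/162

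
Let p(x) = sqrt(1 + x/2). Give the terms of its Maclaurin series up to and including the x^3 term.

x^3/128 - x^2/32 + x/4 + 1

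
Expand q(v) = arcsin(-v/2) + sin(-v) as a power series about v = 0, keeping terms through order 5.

Combine the two series term by term.
q(0) = 0
q′(0) = -3/2
q′′(0) = 0
q′′′(0) = 7/8
q^(4)(0) = 0
q^(5)(0) = -41/32

-41*v^5/3840 + 7*v^3/48 - 3*v/2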